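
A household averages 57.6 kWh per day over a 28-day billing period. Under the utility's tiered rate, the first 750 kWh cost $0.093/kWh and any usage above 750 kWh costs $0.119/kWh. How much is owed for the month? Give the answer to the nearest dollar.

Usage = 57.6 kWh/day × 28 days = 1612.8 kWh
First 750 kWh × $0.093 = $69.75
Remaining 862.8 kWh × $0.119 = $102.67
Total = $172.42 ≈ $172

$172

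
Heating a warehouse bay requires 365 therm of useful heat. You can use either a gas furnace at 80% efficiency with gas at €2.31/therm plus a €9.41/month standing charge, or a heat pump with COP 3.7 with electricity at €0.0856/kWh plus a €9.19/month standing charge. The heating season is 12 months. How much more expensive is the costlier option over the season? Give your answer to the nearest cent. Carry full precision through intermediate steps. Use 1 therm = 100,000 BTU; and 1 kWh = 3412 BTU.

€809.09

Heat load = 365 therm × 100,000 = 36,500,000 BTU
Gas: input = 36,500,000 / 0.80 = 45,625,000 BTU = 456.2 therm → 456.2 × €2.31 = €1,053.94; + 12 × €9.41 standing = €1,166.86
Heat pump: 36,500,000 BTU / 3412 = 10,700 kWh heat; / 3.7 = 2,891 kWh in → × €0.0856 = €247.49; + 12 × €9.19 standing = €357.77
Difference = |€1,166.86 − €357.77| = €809.09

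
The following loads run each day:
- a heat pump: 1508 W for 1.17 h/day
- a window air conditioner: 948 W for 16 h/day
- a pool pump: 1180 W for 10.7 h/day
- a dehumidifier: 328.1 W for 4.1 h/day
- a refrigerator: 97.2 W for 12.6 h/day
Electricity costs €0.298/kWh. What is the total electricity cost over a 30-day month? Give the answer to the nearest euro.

€287

heat pump: 1508 W × 1.17 h × 30 d = 52,931 Wh = 52.93 kWh
window air conditioner: 948 W × 16 h × 30 d = 455,040 Wh = 455 kWh
pool pump: 1180 W × 10.7 h × 30 d = 378,780 Wh = 378.8 kWh
dehumidifier: 328.1 W × 4.1 h × 30 d = 40,356 Wh = 40.36 kWh
refrigerator: 97.2 W × 12.6 h × 30 d = 36,742 Wh = 36.74 kWh
Total energy = 52.93 + 455 + 378.8 + 40.36 + 36.74 = 963.8 kWh
Cost = 963.8 kWh × €0.298 = €287.23 ≈ €287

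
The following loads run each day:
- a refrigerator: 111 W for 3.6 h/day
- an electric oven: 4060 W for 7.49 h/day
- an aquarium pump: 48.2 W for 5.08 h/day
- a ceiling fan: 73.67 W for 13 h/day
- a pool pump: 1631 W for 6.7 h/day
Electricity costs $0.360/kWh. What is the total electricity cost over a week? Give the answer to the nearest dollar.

$108

refrigerator: 111 W × 3.6 h × 7 d = 2,797 Wh = 2.797 kWh
electric oven: 4060 W × 7.49 h × 7 d = 212,866 Wh = 212.9 kWh
aquarium pump: 48.2 W × 5.08 h × 7 d = 1,714 Wh = 1.714 kWh
ceiling fan: 73.67 W × 13 h × 7 d = 6,704 Wh = 6.704 kWh
pool pump: 1631 W × 6.7 h × 7 d = 76,494 Wh = 76.49 kWh
Total energy = 2.797 + 212.9 + 1.714 + 6.704 + 76.49 = 300.6 kWh
Cost = 300.6 kWh × $0.360 = $108.21 ≈ $108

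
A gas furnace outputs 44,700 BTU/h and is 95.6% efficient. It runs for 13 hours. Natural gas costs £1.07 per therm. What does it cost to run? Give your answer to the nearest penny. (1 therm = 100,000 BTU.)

Heat delivered = 44,700 BTU/h × 13 h = 581,100 BTU
Gas input = 581,100 / 0.956 = 607,845 BTU
= 607,845 / 100,000 = 6.078 therm
Cost = 6.078 × £1.07/therm = £6.50

£6.50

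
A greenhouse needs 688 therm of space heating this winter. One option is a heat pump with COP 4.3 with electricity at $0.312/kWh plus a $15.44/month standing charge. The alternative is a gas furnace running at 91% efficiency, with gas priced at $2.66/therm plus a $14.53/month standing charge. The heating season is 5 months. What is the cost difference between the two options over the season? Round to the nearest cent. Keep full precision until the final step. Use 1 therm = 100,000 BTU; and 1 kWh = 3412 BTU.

$543.46

Heat load = 688 therm × 100,000 = 68,800,000 BTU
Gas: input = 68,800,000 / 0.91 = 75,604,396 BTU = 756 therm → 756 × $2.66 = $2,011.08; + 5 × $14.53 standing = $2,083.73
Heat pump: 68,800,000 BTU / 3412 = 20,160 kWh heat; / 4.3 = 4,689 kWh in → × $0.312 = $1,463.07; + 5 × $15.44 standing = $1,540.27
Difference = |$2,083.73 − $1,540.27| = $543.46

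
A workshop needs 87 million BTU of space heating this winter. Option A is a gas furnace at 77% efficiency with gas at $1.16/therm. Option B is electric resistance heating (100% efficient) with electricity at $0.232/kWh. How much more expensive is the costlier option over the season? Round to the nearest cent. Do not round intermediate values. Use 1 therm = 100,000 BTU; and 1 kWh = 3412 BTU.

Heat load = 87 × 10⁶ BTU = 87,000,000 BTU
Gas: input = 87,000,000 / 0.77 = 112,987,013 BTU = 1,130 therm → 1,130 × $1.16 = $1,310.65
Electric: 87,000,000 BTU / 3412 = 25,500 kWh → × $0.232 = $5,915.59
Difference = |$1,310.65 − $5,915.59| = $4,604.94

$4604.94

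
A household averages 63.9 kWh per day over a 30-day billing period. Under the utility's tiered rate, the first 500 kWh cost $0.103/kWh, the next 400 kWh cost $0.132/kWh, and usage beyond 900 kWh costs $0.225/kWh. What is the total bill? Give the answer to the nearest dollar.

$333

Usage = 63.9 kWh/day × 30 days = 1917 kWh
First 500 kWh × $0.103 = $51.50
Next 400 kWh × $0.132 = $52.80
Remaining 1017 kWh × $0.225 = $228.83
Total = $333.12 ≈ $333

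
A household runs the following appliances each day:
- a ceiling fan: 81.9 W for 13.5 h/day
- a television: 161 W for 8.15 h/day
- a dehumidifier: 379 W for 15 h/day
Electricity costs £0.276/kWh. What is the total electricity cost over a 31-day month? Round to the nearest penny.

£69.33

ceiling fan: 81.9 W × 13.5 h × 31 d = 34,275 Wh = 34.28 kWh
television: 161 W × 8.15 h × 31 d = 40,677 Wh = 40.68 kWh
dehumidifier: 379 W × 15 h × 31 d = 176,235 Wh = 176.2 kWh
Total energy = 34.28 + 40.68 + 176.2 = 251.2 kWh
Cost = 251.2 kWh × £0.276 = £69.33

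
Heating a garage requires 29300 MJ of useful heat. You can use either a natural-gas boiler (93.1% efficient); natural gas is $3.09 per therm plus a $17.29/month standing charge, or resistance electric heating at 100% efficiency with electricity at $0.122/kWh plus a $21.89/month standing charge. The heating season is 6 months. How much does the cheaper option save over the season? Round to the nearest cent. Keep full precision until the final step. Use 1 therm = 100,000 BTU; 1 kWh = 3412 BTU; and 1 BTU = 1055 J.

Heat load = 29300 MJ = 29,300,000,000 J / 1055 = 27,772,512 BTU
Gas: input = 27,772,512 / 0.931 = 29,830,840 BTU = 298.3 therm → 298.3 × $3.09 = $921.77; + 6 × $17.29 standing = $1,025.51
Electric: 27,772,512 BTU / 3412 = 8,140 kWh → × $0.122 = $993.04; + 6 × $21.89 standing = $1,124.38
Difference = |$1,025.51 − $1,124.38| = $98.87

$98.87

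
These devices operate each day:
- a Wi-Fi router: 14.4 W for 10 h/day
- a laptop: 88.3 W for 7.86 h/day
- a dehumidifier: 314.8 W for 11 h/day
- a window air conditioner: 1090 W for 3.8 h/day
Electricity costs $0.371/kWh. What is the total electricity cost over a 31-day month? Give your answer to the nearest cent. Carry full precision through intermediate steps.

$97.10

Wi-Fi router: 14.4 W × 10 h × 31 d = 4,464 Wh = 4.464 kWh
laptop: 88.3 W × 7.86 h × 31 d = 21,515 Wh = 21.52 kWh
dehumidifier: 314.8 W × 11 h × 31 d = 107,347 Wh = 107.3 kWh
window air conditioner: 1090 W × 3.8 h × 31 d = 128,402 Wh = 128.4 kWh
Total energy = 4.464 + 21.52 + 107.3 + 128.4 = 261.7 kWh
Cost = 261.7 kWh × $0.371 = $97.10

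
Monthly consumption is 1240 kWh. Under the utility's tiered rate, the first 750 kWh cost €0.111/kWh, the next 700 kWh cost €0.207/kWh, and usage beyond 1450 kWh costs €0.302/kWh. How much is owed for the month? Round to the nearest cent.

First 750 kWh × €0.111 = €83.25
Next 490 kWh × €0.207 = €101.43
Remaining tier: 0 kWh (not reached)
Total = €184.68

€184.68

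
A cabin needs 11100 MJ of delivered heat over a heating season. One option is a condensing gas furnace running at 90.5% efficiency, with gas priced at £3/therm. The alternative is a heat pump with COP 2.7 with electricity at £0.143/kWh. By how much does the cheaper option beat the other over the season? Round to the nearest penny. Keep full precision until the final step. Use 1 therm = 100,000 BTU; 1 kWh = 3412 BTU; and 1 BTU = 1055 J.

Heat load = 11100 MJ = 11,100,000,000 J / 1055 = 10,521,327 BTU
Gas: input = 10,521,327 / 0.905 = 11,625,776 BTU = 116.3 therm → 116.3 × £3 = £348.77
Heat pump: 10,521,327 BTU / 3412 = 3,084 kWh heat; / 2.7 = 1,142 kWh in → × £0.143 = £163.32
Difference = |£348.77 − £163.32| = £185.46

£185.46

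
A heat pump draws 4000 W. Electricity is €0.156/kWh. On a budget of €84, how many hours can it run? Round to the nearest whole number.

135 h

Energy budget = €84 / €0.156 per kWh = 538.5 kWh = 538,462 Wh
Runtime = 538,462 Wh / 4000 W = 134.6 h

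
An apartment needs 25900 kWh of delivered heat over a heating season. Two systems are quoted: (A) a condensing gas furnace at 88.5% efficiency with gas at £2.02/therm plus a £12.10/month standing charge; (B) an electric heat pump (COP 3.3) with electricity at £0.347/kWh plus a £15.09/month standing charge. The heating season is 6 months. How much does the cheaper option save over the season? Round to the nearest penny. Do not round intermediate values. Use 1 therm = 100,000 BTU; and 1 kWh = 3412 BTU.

£724.31

Heat load = 25900 kWh × 3412 = 88,370,800 BTU
Gas: input = 88,370,800 / 0.885 = 99,854,011 BTU = 998.5 therm → 998.5 × £2.02 = £2,017.05; + 6 × £12.10 standing = £2,089.65
Heat pump: 88,370,800 BTU / 3412 = 25,900 kWh heat; / 3.3 = 7,848 kWh in → × £0.347 = £2,723.42; + 6 × £15.09 standing = £2,813.96
Difference = |£2,089.65 − £2,813.96| = £724.31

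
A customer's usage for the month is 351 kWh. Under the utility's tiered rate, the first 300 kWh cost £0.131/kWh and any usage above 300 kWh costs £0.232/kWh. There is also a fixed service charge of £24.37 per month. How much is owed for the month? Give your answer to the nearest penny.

£75.50

First 300 kWh × £0.131 = £39.30
Remaining 51 kWh × £0.232 = £11.83
Energy charge = £51.13; + service £24.37 = £75.50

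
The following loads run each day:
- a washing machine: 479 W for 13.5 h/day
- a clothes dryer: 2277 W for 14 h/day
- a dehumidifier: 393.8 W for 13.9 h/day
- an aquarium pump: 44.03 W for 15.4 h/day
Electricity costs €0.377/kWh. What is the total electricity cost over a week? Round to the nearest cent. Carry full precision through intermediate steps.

€117.43

washing machine: 479 W × 13.5 h × 7 d = 45,266 Wh = 45.27 kWh
clothes dryer: 2277 W × 14 h × 7 d = 223,146 Wh = 223.1 kWh
dehumidifier: 393.8 W × 13.9 h × 7 d = 38,317 Wh = 38.32 kWh
aquarium pump: 44.03 W × 15.4 h × 7 d = 4,746 Wh = 4.746 kWh
Total energy = 45.27 + 223.1 + 38.32 + 4.746 = 311.5 kWh
Cost = 311.5 kWh × €0.377 = €117.43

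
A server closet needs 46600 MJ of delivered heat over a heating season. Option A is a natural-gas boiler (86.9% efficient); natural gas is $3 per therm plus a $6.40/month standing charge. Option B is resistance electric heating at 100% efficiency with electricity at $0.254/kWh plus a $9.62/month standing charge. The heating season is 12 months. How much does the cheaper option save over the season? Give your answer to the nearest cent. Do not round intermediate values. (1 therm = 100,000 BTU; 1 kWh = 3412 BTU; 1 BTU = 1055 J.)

$1801.96

Heat load = 46600 MJ = 46,600,000,000 J / 1055 = 44,170,616 BTU
Gas: input = 44,170,616 / 0.869 = 50,829,248 BTU = 508.3 therm → 508.3 × $3 = $1,524.88; + 12 × $6.40 standing = $1,601.68
Electric: 44,170,616 BTU / 3412 = 12,950 kWh → × $0.254 = $3,288.20; + 12 × $9.62 standing = $3,403.64
Difference = |$1,601.68 − $3,403.64| = $1,801.96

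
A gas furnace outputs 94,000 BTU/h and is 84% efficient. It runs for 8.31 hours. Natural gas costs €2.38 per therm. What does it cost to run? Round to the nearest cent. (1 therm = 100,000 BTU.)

€22.13

Heat delivered = 94,000 BTU/h × 8.31 h = 781,140 BTU
Gas input = 781,140 / 0.84 = 929,929 BTU
= 929,929 / 100,000 = 9.299 therm
Cost = 9.299 × €2.38/therm = €22.13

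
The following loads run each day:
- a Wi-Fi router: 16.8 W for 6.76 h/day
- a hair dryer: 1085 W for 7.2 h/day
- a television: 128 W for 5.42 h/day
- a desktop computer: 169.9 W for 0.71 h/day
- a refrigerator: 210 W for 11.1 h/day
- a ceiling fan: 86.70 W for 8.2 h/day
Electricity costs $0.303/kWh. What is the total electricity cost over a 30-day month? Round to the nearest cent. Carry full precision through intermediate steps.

$107.10

Wi-Fi router: 16.8 W × 6.76 h × 30 d = 3,407 Wh = 3.407 kWh
hair dryer: 1085 W × 7.2 h × 30 d = 234,360 Wh = 234.4 kWh
television: 128 W × 5.42 h × 30 d = 20,813 Wh = 20.81 kWh
desktop computer: 169.9 W × 0.71 h × 30 d = 3,619 Wh = 3.619 kWh
refrigerator: 210 W × 11.1 h × 30 d = 69,930 Wh = 69.93 kWh
ceiling fan: 86.70 W × 8.2 h × 30 d = 21,328 Wh = 21.33 kWh
Total energy = 3.407 + 234.4 + 20.81 + 3.619 + 69.93 + 21.33 = 353.5 kWh
Cost = 353.5 kWh × $0.303 = $107.10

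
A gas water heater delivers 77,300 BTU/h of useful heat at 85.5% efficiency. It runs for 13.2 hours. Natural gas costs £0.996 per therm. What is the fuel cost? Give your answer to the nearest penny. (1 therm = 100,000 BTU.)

Heat delivered = 77,300 BTU/h × 13.2 h = 1,020,360 BTU
Gas input = 1,020,360 / 0.855 = 1,193,404 BTU
= 1,193,404 / 100,000 = 11.93 therm
Cost = 11.93 × £0.996/therm = £11.89

£11.89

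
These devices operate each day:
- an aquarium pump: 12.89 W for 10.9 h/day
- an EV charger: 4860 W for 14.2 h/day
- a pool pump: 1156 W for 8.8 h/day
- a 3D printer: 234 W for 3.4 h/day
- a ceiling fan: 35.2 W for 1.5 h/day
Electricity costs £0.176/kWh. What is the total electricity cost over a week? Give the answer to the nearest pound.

£99

aquarium pump: 12.89 W × 10.9 h × 7 d = 984 Wh = 0.9835 kWh
EV charger: 4860 W × 14.2 h × 7 d = 483,084 Wh = 483.1 kWh
pool pump: 1156 W × 8.8 h × 7 d = 71,210 Wh = 71.21 kWh
3D printer: 234 W × 3.4 h × 7 d = 5,569 Wh = 5.569 kWh
ceiling fan: 35.2 W × 1.5 h × 7 d = 370 Wh = 0.3696 kWh
Total energy = 0.9835 + 483.1 + 71.21 + 5.569 + 0.3696 = 561.2 kWh
Cost = 561.2 kWh × £0.176 = £98.77 ≈ £99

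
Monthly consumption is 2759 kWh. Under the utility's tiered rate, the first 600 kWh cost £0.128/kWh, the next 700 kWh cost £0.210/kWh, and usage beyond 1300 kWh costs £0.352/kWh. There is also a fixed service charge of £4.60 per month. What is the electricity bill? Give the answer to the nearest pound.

£742

First 600 kWh × £0.128 = £76.80
Next 700 kWh × £0.210 = £147.00
Remaining 1459 kWh × £0.352 = £513.57
Energy charge = £737.37; + service £4.60 = £741.97 ≈ £742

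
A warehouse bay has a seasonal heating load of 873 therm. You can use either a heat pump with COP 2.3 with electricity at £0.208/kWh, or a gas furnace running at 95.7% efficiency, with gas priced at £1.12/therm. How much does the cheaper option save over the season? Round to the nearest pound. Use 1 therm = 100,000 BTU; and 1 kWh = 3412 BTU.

£1292

Heat load = 873 therm × 100,000 = 87,300,000 BTU
Gas: input = 87,300,000 / 0.957 = 91,222,571 BTU = 912.2 therm → 912.2 × £1.12 = £1,021.69
Heat pump: 87,300,000 BTU / 3412 = 25,590 kWh heat; / 2.3 = 11,120 kWh in → × £0.208 = £2,313.88
Difference = |£1,021.69 − £2,313.88| = £1,292.19 ≈ £1292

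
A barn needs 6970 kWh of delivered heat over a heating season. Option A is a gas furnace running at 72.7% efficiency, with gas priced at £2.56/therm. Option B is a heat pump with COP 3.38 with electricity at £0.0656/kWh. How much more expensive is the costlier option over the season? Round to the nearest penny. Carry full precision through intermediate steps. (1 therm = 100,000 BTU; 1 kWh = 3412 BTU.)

£702.15

Heat load = 6970 kWh × 3412 = 23,781,640 BTU
Gas: input = 23,781,640 / 0.727 = 32,712,022 BTU = 327.1 therm → 327.1 × £2.56 = £837.43
Heat pump: 23,781,640 BTU / 3412 = 6,970 kWh heat; / 3.38 = 2,062 kWh in → × £0.0656 = £135.28
Difference = |£837.43 − £135.28| = £702.15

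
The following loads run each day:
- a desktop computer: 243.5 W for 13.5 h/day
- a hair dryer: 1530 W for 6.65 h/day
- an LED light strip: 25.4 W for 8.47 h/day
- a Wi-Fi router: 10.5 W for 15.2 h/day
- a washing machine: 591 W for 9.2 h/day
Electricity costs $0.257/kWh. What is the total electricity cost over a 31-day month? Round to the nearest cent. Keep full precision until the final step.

$153.55

desktop computer: 243.5 W × 13.5 h × 31 d = 101,905 Wh = 101.9 kWh
hair dryer: 1530 W × 6.65 h × 31 d = 315,410 Wh = 315.4 kWh
LED light strip: 25.4 W × 8.47 h × 31 d = 6,669 Wh = 6.669 kWh
Wi-Fi router: 10.5 W × 15.2 h × 31 d = 4,948 Wh = 4.948 kWh
washing machine: 591 W × 9.2 h × 31 d = 168,553 Wh = 168.6 kWh
Total energy = 101.9 + 315.4 + 6.669 + 4.948 + 168.6 = 597.5 kWh
Cost = 597.5 kWh × $0.257 = $153.55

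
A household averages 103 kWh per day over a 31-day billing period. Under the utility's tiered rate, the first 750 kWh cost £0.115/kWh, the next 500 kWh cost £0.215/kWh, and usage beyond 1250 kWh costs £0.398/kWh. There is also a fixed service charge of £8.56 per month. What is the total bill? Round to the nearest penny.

£975.62

Usage = 103 kWh/day × 31 days = 3193 kWh
First 750 kWh × £0.115 = £86.25
Next 500 kWh × £0.215 = £107.50
Remaining 1943 kWh × £0.398 = £773.31
Energy charge = £967.06; + service £8.56 = £975.62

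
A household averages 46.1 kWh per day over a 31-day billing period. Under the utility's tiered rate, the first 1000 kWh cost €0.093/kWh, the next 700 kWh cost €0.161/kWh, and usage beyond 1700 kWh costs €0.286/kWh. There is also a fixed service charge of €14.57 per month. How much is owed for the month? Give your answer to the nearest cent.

Usage = 46.1 kWh/day × 31 days = 1429.1 kWh
First 1000 kWh × €0.093 = €93.00
Next 429.1 kWh × €0.161 = €69.09
Remaining tier: 0 kWh (not reached)
Energy charge = €162.09; + service €14.57 = €176.66

€176.66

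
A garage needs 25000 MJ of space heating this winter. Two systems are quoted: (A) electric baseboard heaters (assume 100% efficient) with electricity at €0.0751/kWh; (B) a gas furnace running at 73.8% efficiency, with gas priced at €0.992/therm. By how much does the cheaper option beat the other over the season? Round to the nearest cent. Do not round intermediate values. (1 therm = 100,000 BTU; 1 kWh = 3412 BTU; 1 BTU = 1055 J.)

€203.05

Heat load = 25000 MJ = 25,000,000,000 J / 1055 = 23,696,682 BTU
Gas: input = 23,696,682 / 0.738 = 32,109,326 BTU = 321.1 therm → 321.1 × €0.992 = €318.52
Electric: 23,696,682 BTU / 3412 = 6,945 kWh → × €0.0751 = €521.58
Difference = |€318.52 − €521.58| = €203.05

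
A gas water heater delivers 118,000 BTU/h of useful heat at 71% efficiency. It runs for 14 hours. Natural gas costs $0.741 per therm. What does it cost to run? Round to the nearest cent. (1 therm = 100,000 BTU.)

$17.24

Heat delivered = 118,000 BTU/h × 14 h = 1,652,000 BTU
Gas input = 1,652,000 / 0.71 = 2,326,761 BTU
= 2,326,761 / 100,000 = 23.27 therm
Cost = 23.27 × $0.741/therm = $17.24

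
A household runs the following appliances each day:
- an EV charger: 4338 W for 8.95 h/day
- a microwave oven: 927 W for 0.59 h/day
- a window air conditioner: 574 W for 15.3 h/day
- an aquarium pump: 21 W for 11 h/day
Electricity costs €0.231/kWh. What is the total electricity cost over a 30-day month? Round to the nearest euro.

€335

EV charger: 4338 W × 8.95 h × 30 d = 1,164,753 Wh = 1,165 kWh
microwave oven: 927 W × 0.59 h × 30 d = 16,408 Wh = 16.41 kWh
window air conditioner: 574 W × 15.3 h × 30 d = 263,466 Wh = 263.5 kWh
aquarium pump: 21 W × 11 h × 30 d = 6,930 Wh = 6.93 kWh
Total energy = 1,165 + 16.41 + 263.5 + 6.93 = 1,452 kWh
Cost = 1,452 kWh × €0.231 = €335.31 ≈ €335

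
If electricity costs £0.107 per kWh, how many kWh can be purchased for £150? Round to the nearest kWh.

£150 / £0.107 per kWh = 1,402 kWh

1402 kWh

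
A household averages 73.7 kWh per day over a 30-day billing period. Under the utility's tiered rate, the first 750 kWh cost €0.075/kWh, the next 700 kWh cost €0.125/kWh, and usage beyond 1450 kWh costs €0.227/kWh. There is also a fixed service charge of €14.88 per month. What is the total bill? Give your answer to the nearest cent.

€331.38

Usage = 73.7 kWh/day × 30 days = 2211 kWh
First 750 kWh × €0.075 = €56.25
Next 700 kWh × €0.125 = €87.50
Remaining 761 kWh × €0.227 = €172.75
Energy charge = €316.50; + service €14.88 = €331.38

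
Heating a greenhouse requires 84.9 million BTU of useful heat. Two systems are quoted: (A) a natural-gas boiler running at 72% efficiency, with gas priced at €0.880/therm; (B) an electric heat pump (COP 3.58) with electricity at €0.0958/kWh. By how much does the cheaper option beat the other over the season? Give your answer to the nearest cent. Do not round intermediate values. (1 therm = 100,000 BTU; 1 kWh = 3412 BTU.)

€371.81

Heat load = 84.9 × 10⁶ BTU = 84,900,000 BTU
Gas: input = 84,900,000 / 0.72 = 117,916,667 BTU = 1,179 therm → 1,179 × €0.880 = €1,037.67
Heat pump: 84,900,000 BTU / 3412 = 24,880 kWh heat; / 3.58 = 6,950 kWh in → × €0.0958 = €665.86
Difference = |€1,037.67 − €665.86| = €371.81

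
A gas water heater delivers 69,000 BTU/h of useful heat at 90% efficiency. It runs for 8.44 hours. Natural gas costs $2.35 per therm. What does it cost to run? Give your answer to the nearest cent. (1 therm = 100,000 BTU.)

Heat delivered = 69,000 BTU/h × 8.44 h = 582,360 BTU
Gas input = 582,360 / 0.90 = 647,067 BTU
= 647,067 / 100,000 = 6.471 therm
Cost = 6.471 × $2.35/therm = $15.21

$15.21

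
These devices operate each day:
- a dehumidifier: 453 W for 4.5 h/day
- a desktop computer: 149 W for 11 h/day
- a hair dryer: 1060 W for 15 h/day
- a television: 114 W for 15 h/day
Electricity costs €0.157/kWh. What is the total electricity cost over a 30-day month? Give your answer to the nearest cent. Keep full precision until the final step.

dehumidifier: 453 W × 4.5 h × 30 d = 61,155 Wh = 61.16 kWh
desktop computer: 149 W × 11 h × 30 d = 49,170 Wh = 49.17 kWh
hair dryer: 1060 W × 15 h × 30 d = 477,000 Wh = 477 kWh
television: 114 W × 15 h × 30 d = 51,300 Wh = 51.3 kWh
Total energy = 61.16 + 49.17 + 477 + 51.3 = 638.6 kWh
Cost = 638.6 kWh × €0.157 = €100.26

€100.26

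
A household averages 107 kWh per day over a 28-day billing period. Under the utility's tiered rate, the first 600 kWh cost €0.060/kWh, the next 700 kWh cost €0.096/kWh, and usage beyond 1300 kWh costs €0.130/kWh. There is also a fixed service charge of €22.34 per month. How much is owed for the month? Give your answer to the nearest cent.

€346.02

Usage = 107 kWh/day × 28 days = 2996 kWh
First 600 kWh × €0.060 = €36.00
Next 700 kWh × €0.096 = €67.20
Remaining 1696 kWh × €0.130 = €220.48
Energy charge = €323.68; + service €22.34 = €346.02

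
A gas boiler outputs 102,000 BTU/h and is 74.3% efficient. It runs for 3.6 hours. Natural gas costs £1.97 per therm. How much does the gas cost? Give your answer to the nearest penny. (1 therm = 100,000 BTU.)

Heat delivered = 102,000 BTU/h × 3.6 h = 367,200 BTU
Gas input = 367,200 / 0.743 = 494,213 BTU
= 494,213 / 100,000 = 4.942 therm
Cost = 4.942 × £1.97/therm = £9.74

£9.74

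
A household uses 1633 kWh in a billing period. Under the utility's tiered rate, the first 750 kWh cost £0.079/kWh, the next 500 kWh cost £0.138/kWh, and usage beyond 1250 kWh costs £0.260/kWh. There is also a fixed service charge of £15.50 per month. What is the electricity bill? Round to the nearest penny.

First 750 kWh × £0.079 = £59.25
Next 500 kWh × £0.138 = £69.00
Remaining 383 kWh × £0.260 = £99.58
Energy charge = £227.83; + service £15.50 = £243.33

£243.33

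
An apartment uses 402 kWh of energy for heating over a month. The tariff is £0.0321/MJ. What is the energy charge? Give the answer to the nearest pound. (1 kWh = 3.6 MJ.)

£46

402 kWh × (3.6 MJ/kWh) = 1,447 MJ
Cost = 1,447 MJ × £0.0321/MJ = £46.46 ≈ £46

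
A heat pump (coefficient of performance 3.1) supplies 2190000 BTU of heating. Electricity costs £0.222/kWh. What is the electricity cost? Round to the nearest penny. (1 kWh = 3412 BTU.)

Heat delivered = 2,190,000 BTU / 3412 = 641.9 kWh
Electrical input = 641.9 kWh / 3.1 = 207 kWh
Cost = 207 × £0.222/kWh = £45.96

£45.96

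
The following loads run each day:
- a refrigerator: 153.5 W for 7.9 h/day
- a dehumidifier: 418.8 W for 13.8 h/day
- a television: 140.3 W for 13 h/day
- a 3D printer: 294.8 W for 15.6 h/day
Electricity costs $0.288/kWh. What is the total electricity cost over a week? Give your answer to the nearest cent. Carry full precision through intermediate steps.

$27.04

refrigerator: 153.5 W × 7.9 h × 7 d = 8,489 Wh = 8.489 kWh
dehumidifier: 418.8 W × 13.8 h × 7 d = 40,456 Wh = 40.46 kWh
television: 140.3 W × 13 h × 7 d = 12,767 Wh = 12.77 kWh
3D printer: 294.8 W × 15.6 h × 7 d = 32,192 Wh = 32.19 kWh
Total energy = 8.489 + 40.46 + 12.77 + 32.19 = 93.9 kWh
Cost = 93.9 kWh × $0.288 = $27.04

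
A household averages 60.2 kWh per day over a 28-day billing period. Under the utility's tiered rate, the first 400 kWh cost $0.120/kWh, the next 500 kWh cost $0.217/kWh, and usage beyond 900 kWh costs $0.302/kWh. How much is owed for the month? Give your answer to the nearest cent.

$393.75

Usage = 60.2 kWh/day × 28 days = 1685.6 kWh
First 400 kWh × $0.120 = $48.00
Next 500 kWh × $0.217 = $108.50
Remaining 785.6 kWh × $0.302 = $237.25
Total = $393.75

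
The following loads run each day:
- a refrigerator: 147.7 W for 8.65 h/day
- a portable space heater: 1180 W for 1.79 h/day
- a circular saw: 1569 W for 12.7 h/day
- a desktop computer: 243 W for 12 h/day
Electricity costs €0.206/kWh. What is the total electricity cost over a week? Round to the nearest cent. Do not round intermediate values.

refrigerator: 147.7 W × 8.65 h × 7 d = 8,943 Wh = 8.943 kWh
portable space heater: 1180 W × 1.79 h × 7 d = 14,785 Wh = 14.79 kWh
circular saw: 1569 W × 12.7 h × 7 d = 139,484 Wh = 139.5 kWh
desktop computer: 243 W × 12 h × 7 d = 20,412 Wh = 20.41 kWh
Total energy = 8.943 + 14.79 + 139.5 + 20.41 = 183.6 kWh
Cost = 183.6 kWh × €0.206 = €37.83

€37.83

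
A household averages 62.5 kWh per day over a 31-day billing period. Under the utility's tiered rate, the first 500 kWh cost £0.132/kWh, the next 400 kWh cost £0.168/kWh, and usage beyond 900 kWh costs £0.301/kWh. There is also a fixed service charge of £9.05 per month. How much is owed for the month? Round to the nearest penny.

£454.54

Usage = 62.5 kWh/day × 31 days = 1937.5 kWh
First 500 kWh × £0.132 = £66.00
Next 400 kWh × £0.168 = £67.20
Remaining 1037.5 kWh × £0.301 = £312.29
Energy charge = £445.49; + service £9.05 = £454.54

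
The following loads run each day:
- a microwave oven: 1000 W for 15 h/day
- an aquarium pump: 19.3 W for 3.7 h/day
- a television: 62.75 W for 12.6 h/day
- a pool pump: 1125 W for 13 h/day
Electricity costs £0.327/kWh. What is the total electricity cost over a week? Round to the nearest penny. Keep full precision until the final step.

£69.78

microwave oven: 1000 W × 15 h × 7 d = 105,000 Wh = 105 kWh
aquarium pump: 19.3 W × 3.7 h × 7 d = 500 Wh = 0.4999 kWh
television: 62.75 W × 12.6 h × 7 d = 5,535 Wh = 5.535 kWh
pool pump: 1125 W × 13 h × 7 d = 102,375 Wh = 102.4 kWh
Total energy = 105 + 0.4999 + 5.535 + 102.4 = 213.4 kWh
Cost = 213.4 kWh × £0.327 = £69.78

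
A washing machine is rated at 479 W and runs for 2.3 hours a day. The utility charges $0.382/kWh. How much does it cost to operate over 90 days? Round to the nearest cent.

Energy = 479 W × 2.3 h/day × 90 days = 99,153 Wh = 99.15 kWh
Cost = 99.15 kWh × $0.382/kWh = $37.88

$37.88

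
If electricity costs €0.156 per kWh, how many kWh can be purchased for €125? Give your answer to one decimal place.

€125 / €0.156 per kWh = 801.3 kWh

801.3 kWh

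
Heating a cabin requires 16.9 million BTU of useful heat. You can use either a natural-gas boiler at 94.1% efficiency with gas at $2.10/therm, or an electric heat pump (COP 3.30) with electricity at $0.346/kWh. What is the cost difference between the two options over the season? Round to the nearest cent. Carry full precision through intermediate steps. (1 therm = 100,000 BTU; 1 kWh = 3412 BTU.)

Heat load = 16.9 × 10⁶ BTU = 16,900,000 BTU
Gas: input = 16,900,000 / 0.941 = 17,959,617 BTU = 179.6 therm → 179.6 × $2.10 = $377.15
Heat pump: 16,900,000 BTU / 3412 = 4,953 kWh heat; / 3.30 = 1,501 kWh in → × $0.346 = $519.33
Difference = |$377.15 − $519.33| = $142.17

$142.17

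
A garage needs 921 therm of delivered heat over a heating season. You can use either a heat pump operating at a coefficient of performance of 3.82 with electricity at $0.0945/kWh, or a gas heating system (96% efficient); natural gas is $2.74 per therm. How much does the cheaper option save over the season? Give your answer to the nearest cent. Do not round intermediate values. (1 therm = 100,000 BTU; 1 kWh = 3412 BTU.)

$1960.93

Heat load = 921 therm × 100,000 = 92,100,000 BTU
Gas: input = 92,100,000 / 0.96 = 95,937,500 BTU = 959.4 therm → 959.4 × $2.74 = $2,628.69
Heat pump: 92,100,000 BTU / 3412 = 26,990 kWh heat; / 3.82 = 7,066 kWh in → × $0.0945 = $667.76
Difference = |$2,628.69 − $667.76| = $1,960.93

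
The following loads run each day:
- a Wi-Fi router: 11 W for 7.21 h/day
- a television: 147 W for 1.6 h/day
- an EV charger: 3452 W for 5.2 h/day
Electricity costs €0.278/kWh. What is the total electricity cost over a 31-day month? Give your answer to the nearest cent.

Wi-Fi router: 11 W × 7.21 h × 31 d = 2,459 Wh = 2.459 kWh
television: 147 W × 1.6 h × 31 d = 7,291 Wh = 7.291 kWh
EV charger: 3452 W × 5.2 h × 31 d = 556,462 Wh = 556.5 kWh
Total energy = 2.459 + 7.291 + 556.5 = 566.2 kWh
Cost = 566.2 kWh × €0.278 = €157.41

€157.41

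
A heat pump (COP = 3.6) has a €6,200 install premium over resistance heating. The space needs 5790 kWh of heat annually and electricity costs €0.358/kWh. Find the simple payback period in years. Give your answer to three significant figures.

4.14 years

Resistance: 5790 kWh × €0.358 = €2,072.82/yr
Heat pump: 5790 / 3.6 = 1608 kWh in → × €0.358 = €575.78/yr
Annual savings = €1,497.04
Payback = €6,200 / €1,497.04 = 4.14 years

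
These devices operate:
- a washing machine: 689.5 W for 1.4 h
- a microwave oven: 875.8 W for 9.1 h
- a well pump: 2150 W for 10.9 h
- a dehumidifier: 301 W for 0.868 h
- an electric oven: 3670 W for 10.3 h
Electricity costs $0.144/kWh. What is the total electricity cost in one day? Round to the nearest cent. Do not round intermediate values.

$10.14

washing machine: 689.5 W × 1.4 h = 965 Wh = 0.9653 kWh
microwave oven: 875.8 W × 9.1 h = 7,970 Wh = 7.97 kWh
well pump: 2150 W × 10.9 h = 23,435 Wh = 23.43 kWh
dehumidifier: 301 W × 0.868 h = 261 Wh = 0.2613 kWh
electric oven: 3670 W × 10.3 h = 37,801 Wh = 37.8 kWh
Total energy = 0.9653 + 7.97 + 23.43 + 0.2613 + 37.8 = 70.43 kWh
Cost = 70.43 kWh × $0.144 = $10.14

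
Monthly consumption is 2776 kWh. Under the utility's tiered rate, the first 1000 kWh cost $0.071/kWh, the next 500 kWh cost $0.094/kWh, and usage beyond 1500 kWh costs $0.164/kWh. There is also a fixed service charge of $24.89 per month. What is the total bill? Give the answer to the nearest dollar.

First 1000 kWh × $0.071 = $71.00
Next 500 kWh × $0.094 = $47.00
Remaining 1276 kWh × $0.164 = $209.26
Energy charge = $327.26; + service $24.89 = $352.15 ≈ $352

$352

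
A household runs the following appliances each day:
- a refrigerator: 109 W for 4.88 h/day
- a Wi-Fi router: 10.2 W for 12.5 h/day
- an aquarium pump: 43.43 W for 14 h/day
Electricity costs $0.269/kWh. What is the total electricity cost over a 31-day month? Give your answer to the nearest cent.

$10.57

refrigerator: 109 W × 4.88 h × 31 d = 16,490 Wh = 16.49 kWh
Wi-Fi router: 10.2 W × 12.5 h × 31 d = 3,952 Wh = 3.952 kWh
aquarium pump: 43.43 W × 14 h × 31 d = 18,849 Wh = 18.85 kWh
Total energy = 16.49 + 3.952 + 18.85 = 39.29 kWh
Cost = 39.29 kWh × $0.269 = $10.57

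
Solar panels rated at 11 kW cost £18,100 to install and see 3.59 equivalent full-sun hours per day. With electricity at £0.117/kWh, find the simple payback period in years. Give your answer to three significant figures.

Daily generation = 11 kW × 3.59 h = 39.49 kWh
Annual generation = 39.49 × 365 = 14414 kWh
Annual savings = 14414 × £0.117 = £1,686.42
Payback = £18,100 / £1,686.42 = 10.7 years

10.7 years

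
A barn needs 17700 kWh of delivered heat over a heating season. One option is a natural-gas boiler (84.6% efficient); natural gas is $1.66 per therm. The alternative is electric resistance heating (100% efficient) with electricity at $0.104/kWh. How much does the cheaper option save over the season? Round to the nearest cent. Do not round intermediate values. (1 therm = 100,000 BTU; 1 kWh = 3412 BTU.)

Heat load = 17700 kWh × 3412 = 60,392,400 BTU
Gas: input = 60,392,400 / 0.846 = 71,385,816 BTU = 713.9 therm → 713.9 × $1.66 = $1,185.00
Electric: 60,392,400 BTU / 3412 = 17,700 kWh → × $0.104 = $1,840.80
Difference = |$1,185.00 − $1,840.80| = $655.80

$655.80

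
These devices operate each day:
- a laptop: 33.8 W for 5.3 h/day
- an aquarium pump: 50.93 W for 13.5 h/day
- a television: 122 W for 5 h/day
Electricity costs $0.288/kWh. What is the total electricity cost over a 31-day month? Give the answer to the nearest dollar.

laptop: 33.8 W × 5.3 h × 31 d = 5,553 Wh = 5.553 kWh
aquarium pump: 50.93 W × 13.5 h × 31 d = 21,314 Wh = 21.31 kWh
television: 122 W × 5 h × 31 d = 18,910 Wh = 18.91 kWh
Total energy = 5.553 + 21.31 + 18.91 = 45.78 kWh
Cost = 45.78 kWh × $0.288 = $13.18 ≈ $13

$13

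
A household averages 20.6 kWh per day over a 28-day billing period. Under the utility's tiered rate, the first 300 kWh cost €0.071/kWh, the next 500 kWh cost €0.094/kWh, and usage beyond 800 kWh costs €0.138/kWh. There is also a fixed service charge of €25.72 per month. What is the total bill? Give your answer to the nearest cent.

€73.04

Usage = 20.6 kWh/day × 28 days = 576.8 kWh
First 300 kWh × €0.071 = €21.30
Next 276.8 kWh × €0.094 = €26.02
Remaining tier: 0 kWh (not reached)
Energy charge = €47.32; + service €25.72 = €73.04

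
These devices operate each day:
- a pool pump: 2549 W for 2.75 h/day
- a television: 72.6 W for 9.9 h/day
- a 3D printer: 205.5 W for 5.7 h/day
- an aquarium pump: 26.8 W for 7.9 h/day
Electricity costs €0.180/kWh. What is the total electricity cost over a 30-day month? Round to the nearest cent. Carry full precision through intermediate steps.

pool pump: 2549 W × 2.75 h × 30 d = 210,292 Wh = 210.3 kWh
television: 72.6 W × 9.9 h × 30 d = 21,562 Wh = 21.56 kWh
3D printer: 205.5 W × 5.7 h × 30 d = 35,141 Wh = 35.14 kWh
aquarium pump: 26.8 W × 7.9 h × 30 d = 6,352 Wh = 6.352 kWh
Total energy = 210.3 + 21.56 + 35.14 + 6.352 = 273.3 kWh
Cost = 273.3 kWh × €0.180 = €49.20

€49.20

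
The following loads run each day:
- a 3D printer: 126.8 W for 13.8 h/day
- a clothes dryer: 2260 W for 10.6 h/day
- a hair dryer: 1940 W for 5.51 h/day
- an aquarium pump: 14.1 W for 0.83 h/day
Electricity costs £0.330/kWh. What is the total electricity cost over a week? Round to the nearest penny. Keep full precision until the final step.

£84.10

3D printer: 126.8 W × 13.8 h × 7 d = 12,249 Wh = 12.25 kWh
clothes dryer: 2260 W × 10.6 h × 7 d = 167,692 Wh = 167.7 kWh
hair dryer: 1940 W × 5.51 h × 7 d = 74,826 Wh = 74.83 kWh
aquarium pump: 14.1 W × 0.83 h × 7 d = 82 Wh = 0.08192 kWh
Total energy = 12.25 + 167.7 + 74.83 + 0.08192 = 254.8 kWh
Cost = 254.8 kWh × £0.330 = £84.10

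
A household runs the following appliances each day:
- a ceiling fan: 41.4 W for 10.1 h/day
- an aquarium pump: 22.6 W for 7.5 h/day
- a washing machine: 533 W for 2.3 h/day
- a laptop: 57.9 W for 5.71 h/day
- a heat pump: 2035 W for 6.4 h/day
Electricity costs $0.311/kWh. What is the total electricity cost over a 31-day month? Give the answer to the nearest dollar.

ceiling fan: 41.4 W × 10.1 h × 31 d = 12,962 Wh = 12.96 kWh
aquarium pump: 22.6 W × 7.5 h × 31 d = 5,254 Wh = 5.255 kWh
washing machine: 533 W × 2.3 h × 31 d = 38,003 Wh = 38 kWh
laptop: 57.9 W × 5.71 h × 31 d = 10,249 Wh = 10.25 kWh
heat pump: 2035 W × 6.4 h × 31 d = 403,744 Wh = 403.7 kWh
Total energy = 12.96 + 5.255 + 38 + 10.25 + 403.7 = 470.2 kWh
Cost = 470.2 kWh × $0.311 = $146.24 ≈ $146

$146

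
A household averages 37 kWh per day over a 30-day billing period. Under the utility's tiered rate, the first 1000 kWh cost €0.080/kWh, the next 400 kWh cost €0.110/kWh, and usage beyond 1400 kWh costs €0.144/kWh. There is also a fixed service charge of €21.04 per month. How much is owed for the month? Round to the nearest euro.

€113

Usage = 37 kWh/day × 30 days = 1110 kWh
First 1000 kWh × €0.080 = €80.00
Next 110 kWh × €0.110 = €12.10
Remaining tier: 0 kWh (not reached)
Energy charge = €92.10; + service €21.04 = €113.14 ≈ €113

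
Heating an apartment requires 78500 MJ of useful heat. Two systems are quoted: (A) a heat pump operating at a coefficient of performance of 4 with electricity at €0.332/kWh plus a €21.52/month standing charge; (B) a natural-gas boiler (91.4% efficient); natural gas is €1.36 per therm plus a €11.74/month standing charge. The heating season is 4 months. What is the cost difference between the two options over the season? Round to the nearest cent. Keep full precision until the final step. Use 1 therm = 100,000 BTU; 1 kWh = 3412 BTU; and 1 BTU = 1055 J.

Heat load = 78500 MJ = 78,500,000,000 J / 1055 = 74,407,583 BTU
Gas: input = 74,407,583 / 0.914 = 81,408,734 BTU = 814.1 therm → 814.1 × €1.36 = €1,107.16; + 4 × €11.74 standing = €1,154.12
Heat pump: 74,407,583 BTU / 3412 = 21,810 kWh heat; / 4 = 5,452 kWh in → × €0.332 = €1,810.03; + 4 × €21.52 standing = €1,896.11
Difference = |€1,154.12 − €1,896.11| = €741.99

€741.99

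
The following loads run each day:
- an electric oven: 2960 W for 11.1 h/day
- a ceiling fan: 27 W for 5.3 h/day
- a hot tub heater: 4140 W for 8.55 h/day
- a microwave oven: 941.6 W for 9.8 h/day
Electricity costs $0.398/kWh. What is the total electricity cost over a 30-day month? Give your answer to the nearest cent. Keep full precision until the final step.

electric oven: 2960 W × 11.1 h × 30 d = 985,680 Wh = 985.7 kWh
ceiling fan: 27 W × 5.3 h × 30 d = 4,293 Wh = 4.293 kWh
hot tub heater: 4140 W × 8.55 h × 30 d = 1,061,910 Wh = 1,062 kWh
microwave oven: 941.6 W × 9.8 h × 30 d = 276,830 Wh = 276.8 kWh
Total energy = 985.7 + 4.293 + 1,062 + 276.8 = 2,329 kWh
Cost = 2,329 kWh × $0.398 = $926.83

$926.83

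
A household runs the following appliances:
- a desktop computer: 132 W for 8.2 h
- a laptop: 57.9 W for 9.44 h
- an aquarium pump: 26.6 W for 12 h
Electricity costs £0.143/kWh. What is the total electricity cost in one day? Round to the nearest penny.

£0.28

desktop computer: 132 W × 8.2 h = 1,082 Wh = 1.082 kWh
laptop: 57.9 W × 9.44 h = 547 Wh = 0.5466 kWh
aquarium pump: 26.6 W × 12 h = 319 Wh = 0.3192 kWh
Total energy = 1.082 + 0.5466 + 0.3192 = 1.948 kWh
Cost = 1.948 kWh × £0.143 = £0.28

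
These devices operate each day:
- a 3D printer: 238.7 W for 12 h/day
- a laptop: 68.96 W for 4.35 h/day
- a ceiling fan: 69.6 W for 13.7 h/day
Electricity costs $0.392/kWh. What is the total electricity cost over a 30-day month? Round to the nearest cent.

$48.43

3D printer: 238.7 W × 12 h × 30 d = 85,932 Wh = 85.93 kWh
laptop: 68.96 W × 4.35 h × 30 d = 8,999 Wh = 8.999 kWh
ceiling fan: 69.6 W × 13.7 h × 30 d = 28,606 Wh = 28.61 kWh
Total energy = 85.93 + 8.999 + 28.61 = 123.5 kWh
Cost = 123.5 kWh × $0.392 = $48.43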